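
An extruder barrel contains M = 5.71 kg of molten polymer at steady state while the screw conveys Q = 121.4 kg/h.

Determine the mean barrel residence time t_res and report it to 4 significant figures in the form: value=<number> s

Q_s = Q / 3600 = 121.4 / 3600 = 0.0337222 kg/s
t_res = M / Q_s = 5.71 / 0.0337222 = 169.325 s

value=169.3 s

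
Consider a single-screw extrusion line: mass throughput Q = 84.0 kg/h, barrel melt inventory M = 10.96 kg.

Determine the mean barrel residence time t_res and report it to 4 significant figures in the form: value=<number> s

Convert throughput: Q = 84.0 kg/h = 84.0/3600 = 0.0233333 kg/s
t_res = M / Q_s = 10.96 ÷ 0.0233333 = 469.714 s

value=469.7 s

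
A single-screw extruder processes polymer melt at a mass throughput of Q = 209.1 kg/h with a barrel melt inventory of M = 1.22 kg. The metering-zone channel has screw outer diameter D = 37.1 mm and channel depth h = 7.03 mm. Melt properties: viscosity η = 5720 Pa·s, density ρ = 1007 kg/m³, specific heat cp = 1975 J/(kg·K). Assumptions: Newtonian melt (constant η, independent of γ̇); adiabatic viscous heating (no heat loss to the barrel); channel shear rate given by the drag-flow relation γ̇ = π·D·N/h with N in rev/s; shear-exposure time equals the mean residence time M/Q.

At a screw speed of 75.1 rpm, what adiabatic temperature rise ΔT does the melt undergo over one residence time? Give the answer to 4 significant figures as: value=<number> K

value=26.01 K

Convert throughput: Q = 209.1 kg/h = 209.1/3600 = 0.0580833 kg/s
t_res = M / Q_s = 1.22 / 0.0580833 = 21.0043 s
D = 37.1 mm = 0.0371 m;  h = 7.03 mm = 0.00703 m;  N = 75.1 rpm / 60 = 1.25167 rev/s
γ̇ = π D N / h = (π)(0.0371)(1.25167) / 0.00703 = 20.7519 s⁻¹
ΔT = η·γ̇²·t_res / (ρ·cp) = 5720 · (20.7519)² · 21.0043 / (1007 · 1975) = 26.0149 K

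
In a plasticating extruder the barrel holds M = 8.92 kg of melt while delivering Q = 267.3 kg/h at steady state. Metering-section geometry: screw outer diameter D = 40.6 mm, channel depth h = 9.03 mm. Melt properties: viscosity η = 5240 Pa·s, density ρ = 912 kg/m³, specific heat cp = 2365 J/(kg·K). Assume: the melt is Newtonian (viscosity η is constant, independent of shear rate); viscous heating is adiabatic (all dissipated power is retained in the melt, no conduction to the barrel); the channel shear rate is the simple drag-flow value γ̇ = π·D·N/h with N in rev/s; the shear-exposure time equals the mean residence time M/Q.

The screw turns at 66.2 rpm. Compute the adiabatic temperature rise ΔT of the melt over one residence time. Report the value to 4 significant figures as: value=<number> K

value=70.89 K

Throughput in SI: Q_s = 267.3 kg/h ÷ 3600 s/h = 0.07425 kg/s
Mean residence time: t_res = M/Q_s = 8.92 kg / 0.07425 kg/s = 120.135 s
D = 40.6 mm = 0.0406 m;  h = 9.03 mm = 0.00903 m;  N = 66.2 rpm / 60 = 1.10333 rev/s
γ̇ = π·D·N / h = π · 0.0406 · 1.10333 / 0.00903 = 15.5846 s⁻¹
Adiabatic rise: ΔT = η γ̇² t_res / (ρ cp) = 5240·(15.5846)²·120.135 / (912·2365) = 70.8865 K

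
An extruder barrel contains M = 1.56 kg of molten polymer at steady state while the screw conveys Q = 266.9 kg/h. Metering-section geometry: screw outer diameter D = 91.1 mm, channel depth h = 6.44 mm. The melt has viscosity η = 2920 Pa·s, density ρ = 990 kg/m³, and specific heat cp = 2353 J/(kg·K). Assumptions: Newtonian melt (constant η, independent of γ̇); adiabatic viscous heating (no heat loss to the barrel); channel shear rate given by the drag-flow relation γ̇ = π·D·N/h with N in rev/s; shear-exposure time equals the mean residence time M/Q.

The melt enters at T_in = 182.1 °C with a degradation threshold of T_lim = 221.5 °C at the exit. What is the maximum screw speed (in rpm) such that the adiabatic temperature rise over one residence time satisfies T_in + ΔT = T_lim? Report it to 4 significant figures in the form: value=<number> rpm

Q_s = Q / 3600 = 266.9 / 3600 = 0.0741389 kg/s
t_res = M / Q_s = 1.56 ÷ 0.0741389 = 21.0416 s
Geometry in SI: D = 91.1 mm → 0.0911 m, h = 6.44 mm → 0.00644 m
ΔT_a = T_lim − T_in = 221.5 °C − 182.1 °C = 39.4 K
γ̇_max² = ΔT_a·ρ·cp / (η·t_res) = [39.4 × 990 × 2353] / [2920 × 21.0416] = 1493.8 s⁻²
γ̇_max = √1493.8 = 38.6497 s⁻¹
N_max = γ̇_max·h / (π·D) = 38.6497 · 0.00644 / (π · 0.0911) = 0.869688 rev/s = 52.1813 rpm

value=52.18 rpm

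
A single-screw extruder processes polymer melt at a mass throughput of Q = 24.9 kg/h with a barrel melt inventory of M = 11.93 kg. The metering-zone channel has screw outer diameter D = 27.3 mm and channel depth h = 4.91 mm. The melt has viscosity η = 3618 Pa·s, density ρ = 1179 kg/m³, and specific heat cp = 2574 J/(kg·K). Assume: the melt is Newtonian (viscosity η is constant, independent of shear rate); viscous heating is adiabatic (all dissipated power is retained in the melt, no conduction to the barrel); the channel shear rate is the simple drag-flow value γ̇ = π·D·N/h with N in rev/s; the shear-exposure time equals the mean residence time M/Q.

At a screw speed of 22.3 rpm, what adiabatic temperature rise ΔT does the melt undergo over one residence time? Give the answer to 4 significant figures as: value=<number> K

value=86.67 K

Convert throughput: Q = 24.9 kg/h = 24.9/3600 = 0.00691667 kg/s
t_res = M / Q_s = 11.93 / 0.00691667 = 1724.82 s
Geometry in metres: D = 27.3 mm → 0.0273 m, h = 4.91 mm → 0.00491 m; screw speed N = 22.3 rpm = 0.371667 rev/s
γ̇ = π·D·N / h = π · 0.0273 · 0.371667 / 0.00491 = 6.49209 s⁻¹
ΔT = η·γ̇²·t_res/(ρ·cp) = [3618 × 6.49209² × 1724.82] / [1179 × 2574] = 86.6681 K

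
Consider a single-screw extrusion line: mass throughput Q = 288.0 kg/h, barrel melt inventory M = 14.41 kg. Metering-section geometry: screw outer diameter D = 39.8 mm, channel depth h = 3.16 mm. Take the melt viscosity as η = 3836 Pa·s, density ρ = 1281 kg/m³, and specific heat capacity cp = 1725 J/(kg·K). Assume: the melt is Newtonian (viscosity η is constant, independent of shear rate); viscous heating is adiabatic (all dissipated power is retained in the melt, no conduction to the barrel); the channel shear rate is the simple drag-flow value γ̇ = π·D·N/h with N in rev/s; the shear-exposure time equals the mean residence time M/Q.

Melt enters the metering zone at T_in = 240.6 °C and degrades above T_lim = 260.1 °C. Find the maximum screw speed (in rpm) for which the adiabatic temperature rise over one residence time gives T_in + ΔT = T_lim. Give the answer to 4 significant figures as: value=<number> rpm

Convert throughput: Q = 288.0 kg/h = 288.0/3600 = 0.08 kg/s
t_res = M / Q_s = 14.41 ÷ 0.08 = 180.125 s
Geometry in SI: D = 39.8 mm → 0.0398 m, h = 3.16 mm → 0.00316 m
ΔT_a = T_lim − T_in = 260.1 − 240.6 = 19.5 K
γ̇_max² = ΔT_a·ρ·cp/(η·t_res) = 19.5·1281·1725/(3836·180.125) = 62.362 s⁻²
Take the square root: γ̇_max = √(62.362) = 7.89696 s⁻¹
Solve γ̇ = πDN/h for N: N_max = γ̇_max·h/(π·D) = 7.89696 × 0.00316 / (π × 0.0398) = 0.199579 rev/s = 11.9747 rpm

value=11.97 rpm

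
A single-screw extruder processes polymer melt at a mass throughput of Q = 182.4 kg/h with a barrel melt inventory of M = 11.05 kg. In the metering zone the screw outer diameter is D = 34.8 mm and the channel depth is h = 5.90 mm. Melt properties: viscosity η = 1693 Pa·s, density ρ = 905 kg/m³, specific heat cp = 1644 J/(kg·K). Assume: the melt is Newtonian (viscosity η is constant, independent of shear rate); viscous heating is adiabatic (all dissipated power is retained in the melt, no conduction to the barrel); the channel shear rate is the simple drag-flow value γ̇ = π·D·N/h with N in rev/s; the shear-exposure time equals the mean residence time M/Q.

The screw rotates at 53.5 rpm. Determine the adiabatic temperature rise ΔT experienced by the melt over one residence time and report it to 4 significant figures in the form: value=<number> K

value=67.75 K

Throughput in SI: Q_s = 182.4 kg/h ÷ 3600 s/h = 0.0506667 kg/s
t_res = M / Q_s = 11.05 ÷ 0.0506667 = 218.092 s
D = 34.8 mm = 0.0348 m;  h = 5.90 mm = 0.0059 m;  N = 53.5 rpm / 60 = 0.891667 rev/s
Shear rate: γ̇ = πDN/h = π·0.0348·0.891667/0.0059 = 16.5226 s⁻¹
ΔT = η·γ̇²·t_res / (ρ·cp) = 1693 · (16.5226)² · 218.092 / (905 · 1644) = 67.7495 K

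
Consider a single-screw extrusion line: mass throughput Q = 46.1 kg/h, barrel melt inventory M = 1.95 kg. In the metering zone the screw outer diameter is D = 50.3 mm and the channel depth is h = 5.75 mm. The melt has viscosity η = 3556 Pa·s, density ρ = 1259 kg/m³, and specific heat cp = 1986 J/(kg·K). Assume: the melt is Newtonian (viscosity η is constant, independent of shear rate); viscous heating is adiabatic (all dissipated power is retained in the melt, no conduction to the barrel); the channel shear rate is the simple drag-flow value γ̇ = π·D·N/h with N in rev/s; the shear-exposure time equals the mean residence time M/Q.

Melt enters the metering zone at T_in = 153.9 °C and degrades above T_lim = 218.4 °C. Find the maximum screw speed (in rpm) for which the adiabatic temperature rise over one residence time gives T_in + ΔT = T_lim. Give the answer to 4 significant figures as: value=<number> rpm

Q_s = Q / 3600 = 46.1 / 3600 = 0.0128056 kg/s
t_res = M / Q_s = 1.95 / 0.0128056 = 152.278 s
D = 50.3 mm = 0.0503 m;  h = 5.75 mm = 0.00575 m
ΔT_a = T_lim − T_in = 218.4 °C − 153.9 °C = 64.5 K
Invert ΔT = ηγ̇²t_res/(ρcp) for γ̇: γ̇_max² = ΔT_a ρ cp / (η t_res) = 64.5·1259·1986 / (3556·152.278) = 297.829 s⁻²
γ̇_max = √297.829 = 17.2577 s⁻¹
N_max = γ̇_max·h / (π·D) = 17.2577 · 0.00575 / (π · 0.0503) = 0.627962 rev/s = 37.6777 rpm

value=37.68 rpm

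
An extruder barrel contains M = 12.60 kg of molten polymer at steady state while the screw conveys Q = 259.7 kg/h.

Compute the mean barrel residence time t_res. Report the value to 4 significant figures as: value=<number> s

value=174.7 s

Q_s = Q / 3600 = 259.7 / 3600 = 0.0721389 kg/s
Mean residence time: t_res = M/Q_s = 12.60 kg / 0.0721389 kg/s = 174.663 s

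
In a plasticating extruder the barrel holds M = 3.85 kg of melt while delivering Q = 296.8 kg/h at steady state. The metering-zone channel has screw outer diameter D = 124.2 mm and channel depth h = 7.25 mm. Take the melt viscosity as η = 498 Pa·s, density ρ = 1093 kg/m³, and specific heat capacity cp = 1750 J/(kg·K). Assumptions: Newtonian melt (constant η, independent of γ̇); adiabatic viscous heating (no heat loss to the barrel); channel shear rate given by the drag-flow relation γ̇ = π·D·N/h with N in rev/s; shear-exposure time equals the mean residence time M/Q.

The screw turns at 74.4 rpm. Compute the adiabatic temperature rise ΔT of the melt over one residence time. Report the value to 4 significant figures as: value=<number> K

value=54.15 K

Q_s = Q / 3600 = 296.8 / 3600 = 0.0824444 kg/s
Mean residence time: t_res = M/Q_s = 3.85 kg / 0.0824444 kg/s = 46.6981 s
D = 124.2 mm = 0.1242 m;  h = 7.25 mm = 0.00725 m;  N = 74.4 rpm / 60 = 1.24 rev/s
γ̇ = π·D·N / h = π · 0.1242 · 1.24 / 0.00725 = 66.7352 s⁻¹
ΔT = η·γ̇²·t_res / (ρ·cp) = 498 · (66.7352)² · 46.6981 / (1093 · 1750) = 54.1478 K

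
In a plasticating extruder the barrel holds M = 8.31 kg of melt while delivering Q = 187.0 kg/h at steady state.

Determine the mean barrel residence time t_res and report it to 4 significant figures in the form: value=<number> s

value=160.0 s

Throughput in SI: Q_s = 187.0 kg/h ÷ 3600 s/h = 0.0519444 kg/s
t_res = M / Q_s = 8.31 ÷ 0.0519444 = 159.979 s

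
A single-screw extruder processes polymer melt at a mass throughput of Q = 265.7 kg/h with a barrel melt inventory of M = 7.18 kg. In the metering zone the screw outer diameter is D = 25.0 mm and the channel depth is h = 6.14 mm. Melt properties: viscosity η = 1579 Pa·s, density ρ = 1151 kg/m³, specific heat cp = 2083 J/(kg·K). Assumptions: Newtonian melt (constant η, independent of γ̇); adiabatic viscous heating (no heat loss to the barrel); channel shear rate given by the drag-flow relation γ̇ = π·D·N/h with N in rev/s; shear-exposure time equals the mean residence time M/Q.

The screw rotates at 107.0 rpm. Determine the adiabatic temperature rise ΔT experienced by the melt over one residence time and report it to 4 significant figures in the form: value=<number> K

Throughput in SI: Q_s = 265.7 kg/h ÷ 3600 s/h = 0.0738056 kg/s
t_res = M / Q_s = 7.18 / 0.0738056 = 97.2826 s
D = 25.0 mm = 0.025 m;  h = 6.14 mm = 0.00614 m;  N = 107.0 rpm / 60 = 1.78333 rev/s
γ̇ = π·D·N / h = π · 0.025 · 1.78333 / 0.00614 = 22.8115 s⁻¹
ΔT = η·γ̇²·t_res/(ρ·cp) = [1579 × 22.8115² × 97.2826] / [1151 × 2083] = 33.3396 K

value=33.34 K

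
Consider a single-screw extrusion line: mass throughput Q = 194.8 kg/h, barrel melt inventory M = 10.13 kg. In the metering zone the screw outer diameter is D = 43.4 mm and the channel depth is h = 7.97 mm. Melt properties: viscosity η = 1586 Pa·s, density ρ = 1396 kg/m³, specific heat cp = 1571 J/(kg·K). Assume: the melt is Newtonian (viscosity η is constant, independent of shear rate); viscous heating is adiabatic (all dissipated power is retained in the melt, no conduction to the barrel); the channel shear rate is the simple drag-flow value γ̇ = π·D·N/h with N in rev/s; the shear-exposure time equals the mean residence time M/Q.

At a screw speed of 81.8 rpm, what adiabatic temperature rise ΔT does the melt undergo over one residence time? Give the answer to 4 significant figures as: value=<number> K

value=73.64 K

Q_s = Q / 3600 = 194.8 / 3600 = 0.0541111 kg/s
Mean residence time: t_res = M/Q_s = 10.13 kg / 0.0541111 kg/s = 187.207 s
Geometry in metres: D = 43.4 mm → 0.0434 m, h = 7.97 mm → 0.00797 m; screw speed N = 81.8 rpm = 1.36333 rev/s
γ̇ = π D N / h = (π)(0.0434)(1.36333) / 0.00797 = 23.3229 s⁻¹
ΔT = η·γ̇²·t_res / (ρ·cp) = 1586 · (23.3229)² · 187.207 / (1396 · 1571) = 73.643 K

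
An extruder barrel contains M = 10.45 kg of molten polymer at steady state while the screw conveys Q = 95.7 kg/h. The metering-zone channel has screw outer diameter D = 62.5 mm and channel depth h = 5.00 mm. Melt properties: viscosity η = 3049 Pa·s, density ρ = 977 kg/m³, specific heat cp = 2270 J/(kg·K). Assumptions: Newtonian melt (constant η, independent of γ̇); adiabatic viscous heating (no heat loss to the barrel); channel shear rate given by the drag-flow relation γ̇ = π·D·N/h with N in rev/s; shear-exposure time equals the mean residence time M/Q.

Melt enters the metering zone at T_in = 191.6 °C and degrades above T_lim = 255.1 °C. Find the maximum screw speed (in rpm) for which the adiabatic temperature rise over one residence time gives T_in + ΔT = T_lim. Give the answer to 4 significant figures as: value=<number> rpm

Throughput in SI: Q_s = 95.7 kg/h ÷ 3600 s/h = 0.0265833 kg/s
t_res = M / Q_s = 10.45 / 0.0265833 = 393.103 s
Convert to metres: D = 0.0625 m, h = 0.005 m
ΔT_a = T_lim − T_in = 255.1 − 191.6 = 63.5 K
Invert ΔT = ηγ̇²t_res/(ρcp) for γ̇: γ̇_max² = ΔT_a ρ cp / (η t_res) = 63.5·977·2270 / (3049·393.103) = 117.498 s⁻²
γ̇_max = sqrt(117.498) = 10.8396 s⁻¹
N_max = γ̇_max h / (πD) = 10.8396·0.005/(π·0.0625) = 0.276029 rev/s → ×60 = 16.5618 rpm

value=16.56 rpm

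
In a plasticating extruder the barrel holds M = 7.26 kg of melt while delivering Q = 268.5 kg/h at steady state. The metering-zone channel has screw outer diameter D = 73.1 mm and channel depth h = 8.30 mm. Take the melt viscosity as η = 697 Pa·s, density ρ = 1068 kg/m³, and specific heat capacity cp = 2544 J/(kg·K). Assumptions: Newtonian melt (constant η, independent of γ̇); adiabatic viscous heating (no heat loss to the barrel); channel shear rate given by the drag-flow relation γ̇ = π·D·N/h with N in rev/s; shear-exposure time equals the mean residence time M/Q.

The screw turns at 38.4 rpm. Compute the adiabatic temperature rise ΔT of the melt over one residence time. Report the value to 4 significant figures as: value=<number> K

Q_s = Q / 3600 = 268.5 / 3600 = 0.0745833 kg/s
Mean residence time: t_res = M/Q_s = 7.26 kg / 0.0745833 kg/s = 97.3408 s
Convert to SI: D = 0.0731 m, h = 0.0083 m, N = 38.4/60 = 0.64 rev/s
γ̇ = π·D·N / h = π · 0.0731 · 0.64 / 0.0083 = 17.708 s⁻¹
ΔT = η·γ̇²·t_res/(ρ·cp) = [697 × 17.708² × 97.3408] / [1068 × 2544] = 7.83028 K

value=7.830 K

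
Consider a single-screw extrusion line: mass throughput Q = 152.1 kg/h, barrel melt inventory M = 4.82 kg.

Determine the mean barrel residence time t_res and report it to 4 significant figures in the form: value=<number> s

Q_s = Q / 3600 = 152.1 / 3600 = 0.04225 kg/s
t_res = M / Q_s = 4.82 / 0.04225 = 114.083 s

value=114.1 s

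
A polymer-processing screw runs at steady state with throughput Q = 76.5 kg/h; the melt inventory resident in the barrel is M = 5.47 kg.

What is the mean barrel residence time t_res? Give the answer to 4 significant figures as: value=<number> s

value=257.4 s

Q_s = Q / 3600 = 76.5 / 3600 = 0.02125 kg/s
t_res = M / Q_s = 5.47 / 0.02125 = 257.412 s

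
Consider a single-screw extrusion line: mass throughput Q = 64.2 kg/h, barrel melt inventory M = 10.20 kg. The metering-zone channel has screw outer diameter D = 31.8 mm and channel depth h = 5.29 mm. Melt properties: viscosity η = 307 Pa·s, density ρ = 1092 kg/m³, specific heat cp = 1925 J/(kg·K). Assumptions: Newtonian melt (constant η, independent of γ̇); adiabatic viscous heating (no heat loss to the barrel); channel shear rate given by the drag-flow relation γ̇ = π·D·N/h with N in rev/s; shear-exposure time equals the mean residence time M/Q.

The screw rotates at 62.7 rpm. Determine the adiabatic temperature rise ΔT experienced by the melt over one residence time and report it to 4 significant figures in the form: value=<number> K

Q_s = Q / 3600 = 64.2 / 3600 = 0.0178333 kg/s
t_res = M / Q_s = 10.20 / 0.0178333 = 571.963 s
Convert to SI: D = 0.0318 m, h = 0.00529 m, N = 62.7/60 = 1.045 rev/s
Shear rate: γ̇ = πDN/h = π·0.0318·1.045/0.00529 = 19.735 s⁻¹
ΔT = η·γ̇²·t_res/(ρ·cp) = [307 × 19.735² × 571.963] / [1092 × 1925] = 32.5333 K

value=32.53 K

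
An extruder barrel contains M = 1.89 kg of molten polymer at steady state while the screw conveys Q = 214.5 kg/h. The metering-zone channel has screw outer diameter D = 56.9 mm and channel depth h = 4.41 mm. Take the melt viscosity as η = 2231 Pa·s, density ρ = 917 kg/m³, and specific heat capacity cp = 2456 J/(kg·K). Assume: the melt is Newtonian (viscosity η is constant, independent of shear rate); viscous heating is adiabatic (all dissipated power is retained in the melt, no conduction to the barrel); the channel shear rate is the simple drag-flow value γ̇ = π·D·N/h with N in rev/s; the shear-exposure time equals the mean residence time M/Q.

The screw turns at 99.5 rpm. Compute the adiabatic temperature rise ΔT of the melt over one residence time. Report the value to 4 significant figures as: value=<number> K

value=142.0 K

Q_s = Q / 3600 = 214.5 / 3600 = 0.0595833 kg/s
Mean residence time: t_res = M/Q_s = 1.89 kg / 0.0595833 kg/s = 31.7203 s
D = 56.9 mm = 0.0569 m;  h = 4.41 mm = 0.00441 m;  N = 99.5 rpm / 60 = 1.65833 rev/s
Shear rate: γ̇ = πDN/h = π·0.0569·1.65833/0.00441 = 67.2195 s⁻¹
Adiabatic rise: ΔT = η γ̇² t_res / (ρ cp) = 2231·(67.2195)²·31.7203 / (917·2456) = 141.981 K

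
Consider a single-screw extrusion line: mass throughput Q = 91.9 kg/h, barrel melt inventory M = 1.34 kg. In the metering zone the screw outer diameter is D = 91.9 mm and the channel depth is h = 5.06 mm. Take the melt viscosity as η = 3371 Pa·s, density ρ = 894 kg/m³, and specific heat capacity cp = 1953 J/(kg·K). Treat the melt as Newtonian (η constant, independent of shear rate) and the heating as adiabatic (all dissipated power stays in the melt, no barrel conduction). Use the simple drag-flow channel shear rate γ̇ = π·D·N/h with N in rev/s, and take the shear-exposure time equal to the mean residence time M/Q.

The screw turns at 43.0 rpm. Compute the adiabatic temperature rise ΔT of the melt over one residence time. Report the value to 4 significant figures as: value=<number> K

Convert throughput: Q = 91.9 kg/h = 91.9/3600 = 0.0255278 kg/s
t_res = M / Q_s = 1.34 / 0.0255278 = 52.4918 s
D = 91.9 mm = 0.0919 m;  h = 5.06 mm = 0.00506 m;  N = 43.0 rpm / 60 = 0.716667 rev/s
γ̇ = π·D·N / h = π · 0.0919 · 0.716667 / 0.00506 = 40.8914 s⁻¹
ΔT = η·γ̇²·t_res/(ρ·cp) = [3371 × 40.8914² × 52.4918] / [894 × 1953] = 169.463 K

value=169.5 K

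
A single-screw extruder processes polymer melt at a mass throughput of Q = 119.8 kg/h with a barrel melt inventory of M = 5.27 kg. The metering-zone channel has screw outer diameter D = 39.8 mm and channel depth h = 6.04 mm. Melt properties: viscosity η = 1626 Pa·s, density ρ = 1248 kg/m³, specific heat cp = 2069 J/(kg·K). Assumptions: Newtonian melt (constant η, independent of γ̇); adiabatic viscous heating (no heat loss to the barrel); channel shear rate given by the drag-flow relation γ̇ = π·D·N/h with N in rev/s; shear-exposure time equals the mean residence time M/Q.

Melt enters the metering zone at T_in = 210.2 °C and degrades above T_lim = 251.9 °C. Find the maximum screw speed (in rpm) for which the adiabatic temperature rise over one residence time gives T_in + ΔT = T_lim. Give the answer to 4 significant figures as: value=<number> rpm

Throughput in SI: Q_s = 119.8 kg/h ÷ 3600 s/h = 0.0332778 kg/s
Mean residence time: t_res = M/Q_s = 5.27 kg / 0.0332778 kg/s = 158.364 s
D = 39.8 mm = 0.0398 m;  h = 6.04 mm = 0.00604 m
Allowable rise: ΔT_a = T_lim − T_in = 251.9 − 210.2 = 41.7 K
γ̇_max² = ΔT_a·ρ·cp/(η·t_res) = 41.7·1248·2069/(1626·158.364) = 418.152 s⁻²
Take the square root: γ̇_max = √(418.152) = 20.4488 s⁻¹
Solve γ̇ = πDN/h for N: N_max = γ̇_max·h/(π·D) = 20.4488 × 0.00604 / (π × 0.0398) = 0.987805 rev/s = 59.2683 rpm

value=59.27 rpm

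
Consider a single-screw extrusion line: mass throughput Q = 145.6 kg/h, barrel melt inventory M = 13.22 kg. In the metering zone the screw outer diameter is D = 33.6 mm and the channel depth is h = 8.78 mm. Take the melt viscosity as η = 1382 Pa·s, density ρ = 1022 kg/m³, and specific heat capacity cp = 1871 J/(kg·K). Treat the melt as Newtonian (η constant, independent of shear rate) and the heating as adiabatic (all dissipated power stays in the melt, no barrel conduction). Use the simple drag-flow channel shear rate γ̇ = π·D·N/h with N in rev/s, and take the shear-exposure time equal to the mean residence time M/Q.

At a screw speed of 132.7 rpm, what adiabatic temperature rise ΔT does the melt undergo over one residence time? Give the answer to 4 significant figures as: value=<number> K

Q_s = Q / 3600 = 145.6 / 3600 = 0.0404444 kg/s
Mean residence time: t_res = M/Q_s = 13.22 kg / 0.0404444 kg/s = 326.868 s
D = 33.6 mm = 0.0336 m;  h = 8.78 mm = 0.00878 m;  N = 132.7 rpm / 60 = 2.21167 rev/s
γ̇ = π D N / h = (π)(0.0336)(2.21167) / 0.00878 = 26.5898 s⁻¹
ΔT = η·γ̇²·t_res / (ρ·cp) = 1382 · (26.5898)² · 326.868 / (1022 · 1871) = 167.026 K

value=167.0 K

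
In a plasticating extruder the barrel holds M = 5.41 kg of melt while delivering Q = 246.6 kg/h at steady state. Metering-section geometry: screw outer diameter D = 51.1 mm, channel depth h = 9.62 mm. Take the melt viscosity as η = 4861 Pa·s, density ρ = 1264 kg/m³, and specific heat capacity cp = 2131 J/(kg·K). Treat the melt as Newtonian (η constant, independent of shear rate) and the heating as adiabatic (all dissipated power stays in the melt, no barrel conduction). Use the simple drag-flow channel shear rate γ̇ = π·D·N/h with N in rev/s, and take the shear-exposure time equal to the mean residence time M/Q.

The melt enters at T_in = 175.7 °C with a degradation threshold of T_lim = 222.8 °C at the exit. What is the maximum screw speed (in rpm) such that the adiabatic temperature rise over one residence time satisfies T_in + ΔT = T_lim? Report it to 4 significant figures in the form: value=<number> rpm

Q_s = Q / 3600 = 246.6 / 3600 = 0.0685 kg/s
Mean residence time: t_res = M/Q_s = 5.41 kg / 0.0685 kg/s = 78.9781 s
Geometry in SI: D = 51.1 mm → 0.0511 m, h = 9.62 mm → 0.00962 m
ΔT_a = T_lim − T_in = 222.8 − 175.7 = 47.1 K
γ̇_max² = ΔT_a·ρ·cp / (η·t_res) = [47.1 × 1264 × 2131] / [4861 × 78.9781] = 330.46 s⁻²
γ̇_max = √330.46 = 18.1786 s⁻¹
N_max = γ̇_max h / (πD) = 18.1786·0.00962/(π·0.0511) = 1.08934 rev/s → ×60 = 65.3605 rpm

value=65.36 rpm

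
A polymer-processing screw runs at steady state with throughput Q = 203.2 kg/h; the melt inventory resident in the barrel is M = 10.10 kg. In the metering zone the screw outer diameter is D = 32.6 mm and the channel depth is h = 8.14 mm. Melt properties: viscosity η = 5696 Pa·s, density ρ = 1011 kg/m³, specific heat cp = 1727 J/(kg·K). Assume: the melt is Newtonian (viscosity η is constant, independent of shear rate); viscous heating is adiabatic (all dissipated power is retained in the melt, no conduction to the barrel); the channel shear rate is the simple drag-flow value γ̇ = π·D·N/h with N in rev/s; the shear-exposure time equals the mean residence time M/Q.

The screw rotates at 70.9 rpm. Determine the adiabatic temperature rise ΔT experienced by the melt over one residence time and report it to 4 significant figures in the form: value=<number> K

value=129.0 K

Convert throughput: Q = 203.2 kg/h = 203.2/3600 = 0.0564444 kg/s
t_res = M / Q_s = 10.10 / 0.0564444 = 178.937 s
Geometry in metres: D = 32.6 mm → 0.0326 m, h = 8.14 mm → 0.00814 m; screw speed N = 70.9 rpm = 1.18167 rev/s
γ̇ = π·D·N / h = π · 0.0326 · 1.18167 / 0.00814 = 14.8675 s⁻¹
ΔT = η·γ̇²·t_res / (ρ·cp) = 5696 · (14.8675)² · 178.937 / (1011 · 1727) = 129.034 K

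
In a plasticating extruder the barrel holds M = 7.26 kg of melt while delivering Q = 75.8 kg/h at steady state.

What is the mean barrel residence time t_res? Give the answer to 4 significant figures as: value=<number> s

Throughput in SI: Q_s = 75.8 kg/h ÷ 3600 s/h = 0.0210556 kg/s
t_res = M / Q_s = 7.26 / 0.0210556 = 344.802 s

value=344.8 s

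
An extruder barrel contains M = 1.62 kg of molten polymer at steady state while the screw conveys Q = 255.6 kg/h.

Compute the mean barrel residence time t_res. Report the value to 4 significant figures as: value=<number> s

value=22.82 s

Throughput in SI: Q_s = 255.6 kg/h ÷ 3600 s/h = 0.071 kg/s
Mean residence time: t_res = M/Q_s = 1.62 kg / 0.071 kg/s = 22.8169 s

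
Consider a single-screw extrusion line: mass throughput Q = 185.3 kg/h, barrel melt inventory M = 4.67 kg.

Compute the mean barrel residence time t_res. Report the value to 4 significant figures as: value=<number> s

value=90.73 s

Throughput in SI: Q_s = 185.3 kg/h ÷ 3600 s/h = 0.0514722 kg/s
t_res = M / Q_s = 4.67 / 0.0514722 = 90.7285 s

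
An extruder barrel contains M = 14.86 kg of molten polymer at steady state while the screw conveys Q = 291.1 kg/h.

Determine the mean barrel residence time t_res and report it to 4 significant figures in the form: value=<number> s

value=183.8 s

Q_s = Q / 3600 = 291.1 / 3600 = 0.0808611 kg/s
t_res = M / Q_s = 14.86 / 0.0808611 = 183.772 s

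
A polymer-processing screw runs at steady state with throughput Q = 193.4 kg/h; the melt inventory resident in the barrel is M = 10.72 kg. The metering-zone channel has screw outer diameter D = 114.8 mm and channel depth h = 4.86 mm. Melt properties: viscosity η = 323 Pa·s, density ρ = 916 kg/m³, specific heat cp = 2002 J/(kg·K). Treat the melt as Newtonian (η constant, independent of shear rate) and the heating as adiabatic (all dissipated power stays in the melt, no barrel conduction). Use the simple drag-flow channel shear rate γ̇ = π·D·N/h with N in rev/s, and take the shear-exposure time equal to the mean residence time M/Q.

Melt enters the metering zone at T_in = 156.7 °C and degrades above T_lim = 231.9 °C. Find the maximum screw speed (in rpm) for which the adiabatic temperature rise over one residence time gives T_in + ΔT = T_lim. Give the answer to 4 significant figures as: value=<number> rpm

Throughput in SI: Q_s = 193.4 kg/h ÷ 3600 s/h = 0.0537222 kg/s
Mean residence time: t_res = M/Q_s = 10.72 kg / 0.0537222 kg/s = 199.545 s
Geometry in SI: D = 114.8 mm → 0.1148 m, h = 4.86 mm → 0.00486 m
Allowable rise: ΔT_a = T_lim − T_in = 231.9 − 156.7 = 75.2 K
γ̇_max² = ΔT_a·ρ·cp / (η·t_res) = [75.2 × 916 × 2002] / [323 × 199.545] = 2139.61 s⁻²
Take the square root: γ̇_max = √(2139.61) = 46.2559 s⁻¹
Solve γ̇ = πDN/h for N: N_max = γ̇_max·h/(π·D) = 46.2559 × 0.00486 / (π × 0.1148) = 0.623321 rev/s = 37.3992 rpm

value=37.40 rpm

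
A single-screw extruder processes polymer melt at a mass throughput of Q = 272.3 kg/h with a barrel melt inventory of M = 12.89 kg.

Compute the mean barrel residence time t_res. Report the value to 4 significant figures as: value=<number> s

Throughput in SI: Q_s = 272.3 kg/h ÷ 3600 s/h = 0.0756389 kg/s
t_res = M / Q_s = 12.89 / 0.0756389 = 170.415 s

value=170.4 s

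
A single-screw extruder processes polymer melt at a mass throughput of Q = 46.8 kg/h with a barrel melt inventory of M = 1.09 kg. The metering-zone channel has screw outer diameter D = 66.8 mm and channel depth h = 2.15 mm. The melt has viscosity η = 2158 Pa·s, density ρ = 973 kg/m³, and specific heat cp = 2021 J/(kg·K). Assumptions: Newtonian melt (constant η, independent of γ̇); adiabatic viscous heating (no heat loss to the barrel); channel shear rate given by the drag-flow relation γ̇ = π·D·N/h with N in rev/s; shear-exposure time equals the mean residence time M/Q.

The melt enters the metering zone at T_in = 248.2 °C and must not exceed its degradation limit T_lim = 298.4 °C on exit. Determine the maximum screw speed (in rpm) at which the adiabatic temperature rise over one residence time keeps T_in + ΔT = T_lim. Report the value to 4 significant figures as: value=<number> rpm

value=14.36 rpm

Convert throughput: Q = 46.8 kg/h = 46.8/3600 = 0.013 kg/s
t_res = M / Q_s = 1.09 ÷ 0.013 = 83.8462 s
Geometry in SI: D = 66.8 mm → 0.0668 m, h = 2.15 mm → 0.00215 m
ΔT_a = T_lim − T_in = 298.4 − 248.2 = 50.2 K
γ̇_max² = ΔT_a·ρ·cp/(η·t_res) = 50.2·973·2021/(2158·83.8462) = 545.567 s⁻²
γ̇_max = sqrt(545.567) = 23.3574 s⁻¹
N_max = γ̇_max·h / (π·D) = 23.3574 · 0.00215 / (π · 0.0668) = 0.239296 rev/s = 14.3578 rpm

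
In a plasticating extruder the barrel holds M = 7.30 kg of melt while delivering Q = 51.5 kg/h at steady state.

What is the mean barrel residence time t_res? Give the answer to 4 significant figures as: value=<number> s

Throughput in SI: Q_s = 51.5 kg/h ÷ 3600 s/h = 0.0143056 kg/s
t_res = M / Q_s = 7.30 / 0.0143056 = 510.291 s

value=510.3 s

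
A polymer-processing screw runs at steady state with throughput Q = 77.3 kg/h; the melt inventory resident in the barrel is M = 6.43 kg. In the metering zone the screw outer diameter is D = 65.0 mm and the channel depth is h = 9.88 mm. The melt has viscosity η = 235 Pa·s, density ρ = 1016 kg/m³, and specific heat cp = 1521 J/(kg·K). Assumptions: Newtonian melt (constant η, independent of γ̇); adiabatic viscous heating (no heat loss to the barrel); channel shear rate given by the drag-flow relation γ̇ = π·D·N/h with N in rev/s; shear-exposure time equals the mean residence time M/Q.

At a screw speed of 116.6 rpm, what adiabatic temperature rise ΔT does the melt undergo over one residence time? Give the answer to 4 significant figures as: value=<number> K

Convert throughput: Q = 77.3 kg/h = 77.3/3600 = 0.0214722 kg/s
t_res = M / Q_s = 6.43 / 0.0214722 = 299.457 s
D = 65.0 mm = 0.065 m;  h = 9.88 mm = 0.00988 m;  N = 116.6 rpm / 60 = 1.94333 rev/s
Shear rate: γ̇ = πDN/h = π·0.065·1.94333/0.00988 = 40.1655 s⁻¹
ΔT = η·γ̇²·t_res / (ρ·cp) = 235 · (40.1655)² · 299.457 / (1016 · 1521) = 73.4659 K

value=73.47 K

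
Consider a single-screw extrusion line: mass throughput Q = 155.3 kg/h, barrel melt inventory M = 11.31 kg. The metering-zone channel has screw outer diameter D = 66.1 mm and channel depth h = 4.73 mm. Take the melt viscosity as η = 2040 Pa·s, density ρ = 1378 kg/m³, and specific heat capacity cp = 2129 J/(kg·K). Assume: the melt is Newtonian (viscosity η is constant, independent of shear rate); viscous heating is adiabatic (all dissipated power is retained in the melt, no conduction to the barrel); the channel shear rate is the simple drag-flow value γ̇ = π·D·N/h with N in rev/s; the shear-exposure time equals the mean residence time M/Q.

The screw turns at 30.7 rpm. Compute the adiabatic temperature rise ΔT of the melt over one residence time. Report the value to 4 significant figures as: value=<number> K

value=91.99 K

Throughput in SI: Q_s = 155.3 kg/h ÷ 3600 s/h = 0.0431389 kg/s
Mean residence time: t_res = M/Q_s = 11.31 kg / 0.0431389 kg/s = 262.176 s
Convert to SI: D = 0.0661 m, h = 0.00473 m, N = 30.7/60 = 0.511667 rev/s
γ̇ = π D N / h = (π)(0.0661)(0.511667) / 0.00473 = 22.4635 s⁻¹
Adiabatic rise: ΔT = η γ̇² t_res / (ρ cp) = 2040·(22.4635)²·262.176 / (1378·2129) = 91.9927 K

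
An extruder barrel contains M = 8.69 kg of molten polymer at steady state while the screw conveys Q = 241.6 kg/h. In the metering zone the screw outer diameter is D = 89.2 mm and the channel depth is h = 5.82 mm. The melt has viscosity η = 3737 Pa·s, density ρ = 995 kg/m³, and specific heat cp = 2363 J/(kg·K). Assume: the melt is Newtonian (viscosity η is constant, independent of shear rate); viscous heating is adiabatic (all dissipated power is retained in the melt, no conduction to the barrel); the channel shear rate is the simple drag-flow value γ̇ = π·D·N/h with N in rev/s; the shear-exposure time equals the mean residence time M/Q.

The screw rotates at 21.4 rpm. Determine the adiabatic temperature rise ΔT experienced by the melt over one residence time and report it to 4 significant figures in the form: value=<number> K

Q_s = Q / 3600 = 241.6 / 3600 = 0.0671111 kg/s
t_res = M / Q_s = 8.69 / 0.0671111 = 129.487 s
Geometry in metres: D = 89.2 mm → 0.0892 m, h = 5.82 mm → 0.00582 m; screw speed N = 21.4 rpm = 0.356667 rev/s
Shear rate: γ̇ = πDN/h = π·0.0892·0.356667/0.00582 = 17.1733 s⁻¹
ΔT = η·γ̇²·t_res/(ρ·cp) = [3737 × 17.1733² × 129.487] / [995 × 2363] = 60.6974 K

value=60.70 K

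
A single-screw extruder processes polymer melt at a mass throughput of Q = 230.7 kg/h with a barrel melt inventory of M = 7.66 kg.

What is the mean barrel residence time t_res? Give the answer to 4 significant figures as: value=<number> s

value=119.5 s

Q_s = Q / 3600 = 230.7 / 3600 = 0.0640833 kg/s
t_res = M / Q_s = 7.66 / 0.0640833 = 119.532 s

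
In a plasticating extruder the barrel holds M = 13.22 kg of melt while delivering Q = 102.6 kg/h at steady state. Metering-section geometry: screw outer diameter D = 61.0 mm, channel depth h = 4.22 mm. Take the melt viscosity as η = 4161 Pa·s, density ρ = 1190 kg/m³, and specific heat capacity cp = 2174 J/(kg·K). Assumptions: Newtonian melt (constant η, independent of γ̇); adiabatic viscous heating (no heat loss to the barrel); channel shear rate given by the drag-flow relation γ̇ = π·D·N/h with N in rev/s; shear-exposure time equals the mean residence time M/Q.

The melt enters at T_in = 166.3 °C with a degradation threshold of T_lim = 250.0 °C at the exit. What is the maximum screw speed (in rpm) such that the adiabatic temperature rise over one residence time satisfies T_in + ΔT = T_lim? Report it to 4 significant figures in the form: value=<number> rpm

Q_s = Q / 3600 = 102.6 / 3600 = 0.0285 kg/s
t_res = M / Q_s = 13.22 ÷ 0.0285 = 463.86 s
D = 61.0 mm = 0.061 m;  h = 4.22 mm = 0.00422 m
ΔT_a = T_lim − T_in = 250.0 °C − 166.3 °C = 83.7 K
Invert ΔT = ηγ̇²t_res/(ρcp) for γ̇: γ̇_max² = ΔT_a ρ cp / (η t_res) = 83.7·1190·2174 / (4161·463.86) = 112.188 s⁻²
γ̇_max = sqrt(112.188) = 10.5919 s⁻¹
N_max = γ̇_max·h / (π·D) = 10.5919 · 0.00422 / (π · 0.061) = 0.233242 rev/s = 13.9945 rpm

value=13.99 rpm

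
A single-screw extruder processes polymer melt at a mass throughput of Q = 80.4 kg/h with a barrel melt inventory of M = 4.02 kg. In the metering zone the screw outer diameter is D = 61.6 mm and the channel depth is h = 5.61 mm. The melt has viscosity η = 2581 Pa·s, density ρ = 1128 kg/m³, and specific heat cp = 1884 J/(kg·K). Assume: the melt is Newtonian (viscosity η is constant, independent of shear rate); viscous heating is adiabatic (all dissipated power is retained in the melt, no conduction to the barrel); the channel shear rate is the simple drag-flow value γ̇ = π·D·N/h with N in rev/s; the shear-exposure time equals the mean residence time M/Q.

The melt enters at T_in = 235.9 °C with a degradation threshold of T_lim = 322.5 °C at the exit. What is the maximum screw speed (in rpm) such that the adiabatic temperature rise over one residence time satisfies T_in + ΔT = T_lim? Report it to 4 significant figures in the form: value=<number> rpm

Q_s = Q / 3600 = 80.4 / 3600 = 0.0223333 kg/s
t_res = M / Q_s = 4.02 / 0.0223333 = 180 s
Geometry in SI: D = 61.6 mm → 0.0616 m, h = 5.61 mm → 0.00561 m
ΔT_a = T_lim − T_in = 322.5 °C − 235.9 °C = 86.6 K
Invert ΔT = ηγ̇²t_res/(ρcp) for γ̇: γ̇_max² = ΔT_a ρ cp / (η t_res) = 86.6·1128·1884 / (2581·180) = 396.139 s⁻²
γ̇_max = √396.139 = 19.9032 s⁻¹
N_max = γ̇_max h / (πD) = 19.9032·0.00561/(π·0.0616) = 0.576974 rev/s → ×60 = 34.6184 rpm

value=34.62 rpm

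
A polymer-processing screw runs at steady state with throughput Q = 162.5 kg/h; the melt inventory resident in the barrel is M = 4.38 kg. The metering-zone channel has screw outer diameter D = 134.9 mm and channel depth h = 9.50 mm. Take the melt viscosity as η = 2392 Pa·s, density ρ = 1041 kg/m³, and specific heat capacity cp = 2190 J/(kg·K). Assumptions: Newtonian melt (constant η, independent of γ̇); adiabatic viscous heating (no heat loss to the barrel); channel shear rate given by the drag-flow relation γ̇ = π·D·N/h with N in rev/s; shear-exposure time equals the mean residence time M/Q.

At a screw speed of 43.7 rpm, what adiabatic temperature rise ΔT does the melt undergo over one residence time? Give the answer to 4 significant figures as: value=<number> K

Convert throughput: Q = 162.5 kg/h = 162.5/3600 = 0.0451389 kg/s
t_res = M / Q_s = 4.38 ÷ 0.0451389 = 97.0338 s
D = 134.9 mm = 0.1349 m;  h = 9.50 mm = 0.0095 m;  N = 43.7 rpm / 60 = 0.728333 rev/s
Shear rate: γ̇ = πDN/h = π·0.1349·0.728333/0.0095 = 32.4914 s⁻¹
Adiabatic rise: ΔT = η γ̇² t_res / (ρ cp) = 2392·(32.4914)²·97.0338 / (1041·2190) = 107.48 K

value=107.5 K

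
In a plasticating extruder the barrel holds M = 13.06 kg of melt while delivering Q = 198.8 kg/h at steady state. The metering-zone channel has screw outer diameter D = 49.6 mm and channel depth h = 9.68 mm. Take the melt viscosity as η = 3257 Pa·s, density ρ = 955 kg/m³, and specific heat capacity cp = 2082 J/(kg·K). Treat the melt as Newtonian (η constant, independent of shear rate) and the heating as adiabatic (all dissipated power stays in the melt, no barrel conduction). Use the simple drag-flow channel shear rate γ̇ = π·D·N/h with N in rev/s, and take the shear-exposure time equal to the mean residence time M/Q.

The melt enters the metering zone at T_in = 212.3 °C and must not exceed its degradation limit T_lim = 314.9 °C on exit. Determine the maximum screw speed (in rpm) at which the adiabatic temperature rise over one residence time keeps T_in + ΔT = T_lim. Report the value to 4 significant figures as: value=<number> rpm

value=60.66 rpm

Convert throughput: Q = 198.8 kg/h = 198.8/3600 = 0.0552222 kg/s
t_res = M / Q_s = 13.06 / 0.0552222 = 236.499 s
Convert to metres: D = 0.0496 m, h = 0.00968 m
ΔT_a = T_lim − T_in = 314.9 °C − 212.3 °C = 102.6 K
Invert ΔT = ηγ̇²t_res/(ρcp) for γ̇: γ̇_max² = ΔT_a ρ cp / (η t_res) = 102.6·955·2082 / (3257·236.499) = 264.841 s⁻²
γ̇_max = √264.841 = 16.2739 s⁻¹
N_max = γ̇_max·h / (π·D) = 16.2739 · 0.00968 / (π · 0.0496) = 1.01096 rev/s = 60.6579 rpm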